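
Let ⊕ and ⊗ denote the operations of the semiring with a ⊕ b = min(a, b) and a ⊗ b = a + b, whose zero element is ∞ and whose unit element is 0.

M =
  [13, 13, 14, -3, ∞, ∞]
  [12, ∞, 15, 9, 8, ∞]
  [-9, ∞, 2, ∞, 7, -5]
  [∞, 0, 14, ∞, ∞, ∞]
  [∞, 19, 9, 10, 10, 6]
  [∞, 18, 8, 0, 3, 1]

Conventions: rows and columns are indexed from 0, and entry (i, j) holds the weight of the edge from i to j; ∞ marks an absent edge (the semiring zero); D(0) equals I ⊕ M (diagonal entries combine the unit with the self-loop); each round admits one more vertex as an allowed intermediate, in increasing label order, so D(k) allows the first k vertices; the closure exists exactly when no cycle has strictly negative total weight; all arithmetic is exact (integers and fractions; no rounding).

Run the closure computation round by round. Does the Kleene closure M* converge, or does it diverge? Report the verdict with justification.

D(0):
  [0, 13, 14, -3, ∞, ∞]
  [12, 0, 15, 9, 8, ∞]
  [-9, ∞, 0, ∞, 7, -5]
  [∞, 0, 14, 0, ∞, ∞]
  [∞, 19, 9, 10, 0, 6]
  [∞, 18, 8, 0, 3, 0]
D(1):
  [0, 13, 14, -3, ∞, ∞]
  [12, 0, 15, 9, 8, ∞]
  [-9, 4, 0, -12, 7, -5]
  [∞, 0, 14, 0, ∞, ∞]
  [∞, 19, 9, 10, 0, 6]
  [∞, 18, 8, 0, 3, 0]
D(2):
  [0, 13, 14, -3, 21, ∞]
  [12, 0, 15, 9, 8, ∞]
  [-9, 4, 0, -12, 7, -5]
  [12, 0, 14, 0, 8, ∞]
  [31, 19, 9, 10, 0, 6]
  [30, 18, 8, 0, 3, 0]
D(3):
  [0, 13, 14, -3, 21, 9]
  [6, 0, 15, 3, 8, 10]
  [-9, 4, 0, -12, 7, -5]
  [5, 0, 14, 0, 8, 9]
  [0, 13, 9, -3, 0, 4]
  [-1, 12, 8, -4, 3, 0]
D(4):
  [0, -3, 11, -3, 5, 6]
  [6, 0, 15, 3, 8, 10]
  [-9, -12, 0, -12, -4, -5]
  [5, 0, 14, 0, 8, 9]
  [0, -3, 9, -3, 0, 4]
  [-1, -4, 8, -4, 3, 0]
D(5):
  [0, -3, 11, -3, 5, 6]
  [6, 0, 15, 3, 8, 10]
  [-9, -12, 0, -12, -4, -5]
  [5, 0, 14, 0, 8, 9]
  [0, -3, 9, -3, 0, 4]
  [-1, -4, 8, -4, 3, 0]
D(6):
  [0, -3, 11, -3, 5, 6]
  [6, 0, 15, 3, 8, 10]
  [-9, -12, 0, -12, -4, -5]
  [5, 0, 14, 0, 8, 9]
  [0, -3, 9, -3, 0, 4]
  [-1, -4, 8, -4, 3, 0]
Key observation: every diagonal entry stays at the unit through all rounds, so no improving cycle exists.
Answer: CONVERGES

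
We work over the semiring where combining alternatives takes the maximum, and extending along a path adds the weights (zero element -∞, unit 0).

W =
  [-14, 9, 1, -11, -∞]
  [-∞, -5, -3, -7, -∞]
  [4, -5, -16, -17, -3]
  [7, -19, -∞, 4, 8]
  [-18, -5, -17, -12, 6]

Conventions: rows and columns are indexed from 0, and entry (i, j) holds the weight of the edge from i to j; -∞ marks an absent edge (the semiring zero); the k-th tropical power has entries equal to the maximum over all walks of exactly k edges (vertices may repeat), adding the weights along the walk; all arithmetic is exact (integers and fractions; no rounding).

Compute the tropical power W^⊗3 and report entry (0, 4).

W^⊗2:
  [5, 4, 6, 2, -2]
  [1, -8, -8, -3, 1]
  [-10, 13, 5, -7, 3]
  [11, 16, 8, 8, 14]
  [-5, 1, -8, -6, 12]
W^⊗3:
  [10, 14, 6, 6, 10]
  [4, 10, 2, 1, 7]
  [9, 8, 10, 6, 9]
  [15, 20, 13, 12, 20]
  [1, 7, -2, 0, 18]
Key observation: the optimum is the walk 0->1->3->4, with weight 9 + (-7) + 8 = 10.
Optimal value attained by: walk 0->1->3->4.
Answer: (W^⊗3)[0][4] = 10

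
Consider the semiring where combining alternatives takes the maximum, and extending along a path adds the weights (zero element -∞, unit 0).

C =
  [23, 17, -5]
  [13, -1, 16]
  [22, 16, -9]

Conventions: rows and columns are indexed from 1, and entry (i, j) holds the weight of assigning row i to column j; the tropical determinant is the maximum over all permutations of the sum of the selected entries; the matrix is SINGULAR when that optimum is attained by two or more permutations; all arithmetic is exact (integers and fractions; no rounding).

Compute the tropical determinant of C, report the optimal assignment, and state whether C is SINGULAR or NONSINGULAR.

σ = (1, 2, 3): 23 + (-1) + (-9) = 13
σ = (1, 3, 2): 23 + 16 + 16 = 55
σ = (2, 1, 3): 17 + 13 + (-9) = 21
σ = (2, 3, 1): 17 + 16 + 22 = 55
σ = (3, 1, 2): (-5) + 13 + 16 = 24
σ = (3, 2, 1): (-5) + (-1) + 22 = 16
Optimal value attained by: σ = (1, 3, 2).
Answer: det⊕(C) = 55; verdict: SINGULAR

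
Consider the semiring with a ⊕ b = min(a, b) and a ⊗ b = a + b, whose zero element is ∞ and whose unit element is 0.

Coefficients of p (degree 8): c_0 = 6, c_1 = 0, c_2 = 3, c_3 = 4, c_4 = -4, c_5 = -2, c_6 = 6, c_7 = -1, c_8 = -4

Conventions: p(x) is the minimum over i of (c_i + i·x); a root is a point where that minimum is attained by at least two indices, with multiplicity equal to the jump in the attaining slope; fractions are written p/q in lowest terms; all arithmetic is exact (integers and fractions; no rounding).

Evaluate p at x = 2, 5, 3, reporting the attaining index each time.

p(2) = min(6+0·2=6, 0+1·2=2, 3+2·2=7, 4+3·2=10, -4+4·2=4, -2+5·2=8, 6+6·2=18, -1+7·2=13, -4+8·2=12) = 2 (attained by i=1)
p(5) = min(6+0·5=6, 0+1·5=5, 3+2·5=13, 4+3·5=19, -4+4·5=16, -2+5·5=23, 6+6·5=36, -1+7·5=34, -4+8·5=36) = 5 (attained by i=1)
p(3) = min(6+0·3=6, 0+1·3=3, 3+2·3=9, 4+3·3=13, -4+4·3=8, -2+5·3=13, 6+6·3=24, -1+7·3=20, -4+8·3=20) = 3 (attained by i=1)
Answer: p(2) = 2; p(5) = 5; p(3) = 3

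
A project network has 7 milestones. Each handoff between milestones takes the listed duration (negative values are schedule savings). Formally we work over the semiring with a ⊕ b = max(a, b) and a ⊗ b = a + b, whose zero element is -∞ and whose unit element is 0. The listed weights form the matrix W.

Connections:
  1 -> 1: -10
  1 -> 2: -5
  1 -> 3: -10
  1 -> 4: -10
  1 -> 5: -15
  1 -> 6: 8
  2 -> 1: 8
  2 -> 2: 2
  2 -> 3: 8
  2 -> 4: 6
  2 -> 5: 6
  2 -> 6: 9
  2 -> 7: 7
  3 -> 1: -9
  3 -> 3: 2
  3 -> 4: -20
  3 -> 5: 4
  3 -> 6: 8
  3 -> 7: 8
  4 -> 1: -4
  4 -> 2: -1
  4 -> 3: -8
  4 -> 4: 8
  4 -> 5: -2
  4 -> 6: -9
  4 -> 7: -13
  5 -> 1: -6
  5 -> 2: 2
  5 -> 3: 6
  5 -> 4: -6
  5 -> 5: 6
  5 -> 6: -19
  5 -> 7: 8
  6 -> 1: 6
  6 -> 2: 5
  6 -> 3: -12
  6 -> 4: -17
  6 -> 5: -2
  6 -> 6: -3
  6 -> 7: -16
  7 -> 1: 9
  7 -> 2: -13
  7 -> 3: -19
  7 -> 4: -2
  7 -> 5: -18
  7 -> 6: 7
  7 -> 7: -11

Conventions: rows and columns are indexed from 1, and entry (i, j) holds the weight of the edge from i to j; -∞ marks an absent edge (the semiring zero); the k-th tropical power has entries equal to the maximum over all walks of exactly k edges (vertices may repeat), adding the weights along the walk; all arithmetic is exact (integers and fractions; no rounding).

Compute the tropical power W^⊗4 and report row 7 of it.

W^⊗2:
  [14, 13, 3, 1, 6, 5, 2]
  [16, 14, 12, 14, 12, 16, 16]
  [17, 13, 10, 6, 10, 15, 12]
  [7, 7, 7, 16, 6, 8, 6]
  [17, 8, 12, 8, 12, 15, 14]
  [13, 7, 13, 11, 11, 14, 12]
  [13, 12, -1, 6, 5, 17, -6]
W^⊗3:
  [21, 15, 21, 19, 19, 22, 20]
  [25, 21, 22, 22, 20, 24, 21]
  [21, 20, 21, 19, 19, 25, 20]
  [15, 15, 15, 24, 14, 16, 15]
  [23, 20, 18, 16, 18, 25, 20]
  [21, 19, 17, 19, 17, 21, 21]
  [23, 22, 20, 18, 18, 21, 19]
W^⊗4:
  [29, 27, 25, 27, 25, 29, 29]
  [30, 29, 29, 30, 27, 33, 30]
  [31, 30, 28, 27, 26, 29, 29]
  [24, 23, 23, 32, 22, 24, 23]
  [31, 30, 28, 26, 26, 31, 27]
  [30, 26, 27, 27, 25, 29, 26]
  [30, 26, 30, 28, 28, 31, 29]
Answer: row 7 of W^⊗4 = [30, 26, 30, 28, 28, 31, 29]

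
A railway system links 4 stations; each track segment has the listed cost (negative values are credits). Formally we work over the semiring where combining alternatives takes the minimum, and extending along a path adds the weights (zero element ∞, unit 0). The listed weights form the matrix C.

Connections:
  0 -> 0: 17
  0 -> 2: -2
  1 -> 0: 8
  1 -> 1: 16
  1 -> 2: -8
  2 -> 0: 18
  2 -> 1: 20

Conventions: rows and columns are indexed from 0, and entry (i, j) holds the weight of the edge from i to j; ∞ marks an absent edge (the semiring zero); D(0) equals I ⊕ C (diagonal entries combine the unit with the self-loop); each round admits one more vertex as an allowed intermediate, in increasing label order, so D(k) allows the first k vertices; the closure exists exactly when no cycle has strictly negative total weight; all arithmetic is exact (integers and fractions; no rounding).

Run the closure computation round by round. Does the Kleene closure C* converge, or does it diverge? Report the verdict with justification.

D(0):
  [0, ∞, -2, ∞]
  [8, 0, -8, ∞]
  [18, 20, 0, ∞]
  [∞, ∞, ∞, 0]
D(1):
  [0, ∞, -2, ∞]
  [8, 0, -8, ∞]
  [18, 20, 0, ∞]
  [∞, ∞, ∞, 0]
D(2):
  [0, ∞, -2, ∞]
  [8, 0, -8, ∞]
  [18, 20, 0, ∞]
  [∞, ∞, ∞, 0]
D(3):
  [0, 18, -2, ∞]
  [8, 0, -8, ∞]
  [18, 20, 0, ∞]
  [∞, ∞, ∞, 0]
D(4):
  [0, 18, -2, ∞]
  [8, 0, -8, ∞]
  [18, 20, 0, ∞]
  [∞, ∞, ∞, 0]
Key observation: every diagonal entry stays at the unit through all rounds, so no improving cycle exists.
Answer: CONVERGES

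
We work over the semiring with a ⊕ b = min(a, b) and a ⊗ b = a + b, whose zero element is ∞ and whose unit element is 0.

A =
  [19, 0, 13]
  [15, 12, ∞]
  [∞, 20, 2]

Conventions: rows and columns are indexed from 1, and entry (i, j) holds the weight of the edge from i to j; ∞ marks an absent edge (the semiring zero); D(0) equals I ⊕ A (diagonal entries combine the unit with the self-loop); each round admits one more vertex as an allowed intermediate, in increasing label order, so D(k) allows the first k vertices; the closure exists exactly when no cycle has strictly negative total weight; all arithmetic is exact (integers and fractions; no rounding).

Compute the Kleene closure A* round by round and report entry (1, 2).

D(0):
  [0, 0, 13]
  [15, 0, ∞]
  [∞, 20, 0]
D(1):
  [0, 0, 13]
  [15, 0, 28]
  [∞, 20, 0]
D(2):
  [0, 0, 13]
  [15, 0, 28]
  [35, 20, 0]
D(3):
  [0, 0, 13]
  [15, 0, 28]
  [35, 20, 0]
Answer: A*[1][2] = 0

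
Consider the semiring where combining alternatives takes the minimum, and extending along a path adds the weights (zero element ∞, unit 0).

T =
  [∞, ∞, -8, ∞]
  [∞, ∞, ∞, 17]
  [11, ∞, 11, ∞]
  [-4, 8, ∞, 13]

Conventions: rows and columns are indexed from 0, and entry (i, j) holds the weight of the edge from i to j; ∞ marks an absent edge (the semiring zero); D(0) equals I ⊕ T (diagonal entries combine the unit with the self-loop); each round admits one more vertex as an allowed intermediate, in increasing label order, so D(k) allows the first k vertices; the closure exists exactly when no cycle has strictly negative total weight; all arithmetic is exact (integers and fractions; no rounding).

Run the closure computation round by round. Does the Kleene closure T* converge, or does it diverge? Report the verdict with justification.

D(0):
  [0, ∞, -8, ∞]
  [∞, 0, ∞, 17]
  [11, ∞, 0, ∞]
  [-4, 8, ∞, 0]
D(1):
  [0, ∞, -8, ∞]
  [∞, 0, ∞, 17]
  [11, ∞, 0, ∞]
  [-4, 8, -12, 0]
D(2):
  [0, ∞, -8, ∞]
  [∞, 0, ∞, 17]
  [11, ∞, 0, ∞]
  [-4, 8, -12, 0]
D(3):
  [0, ∞, -8, ∞]
  [∞, 0, ∞, 17]
  [11, ∞, 0, ∞]
  [-4, 8, -12, 0]
D(4):
  [0, ∞, -8, ∞]
  [13, 0, 5, 17]
  [11, ∞, 0, ∞]
  [-4, 8, -12, 0]
Key observation: every diagonal entry stays at the unit through all rounds, so no improving cycle exists.
Answer: CONVERGES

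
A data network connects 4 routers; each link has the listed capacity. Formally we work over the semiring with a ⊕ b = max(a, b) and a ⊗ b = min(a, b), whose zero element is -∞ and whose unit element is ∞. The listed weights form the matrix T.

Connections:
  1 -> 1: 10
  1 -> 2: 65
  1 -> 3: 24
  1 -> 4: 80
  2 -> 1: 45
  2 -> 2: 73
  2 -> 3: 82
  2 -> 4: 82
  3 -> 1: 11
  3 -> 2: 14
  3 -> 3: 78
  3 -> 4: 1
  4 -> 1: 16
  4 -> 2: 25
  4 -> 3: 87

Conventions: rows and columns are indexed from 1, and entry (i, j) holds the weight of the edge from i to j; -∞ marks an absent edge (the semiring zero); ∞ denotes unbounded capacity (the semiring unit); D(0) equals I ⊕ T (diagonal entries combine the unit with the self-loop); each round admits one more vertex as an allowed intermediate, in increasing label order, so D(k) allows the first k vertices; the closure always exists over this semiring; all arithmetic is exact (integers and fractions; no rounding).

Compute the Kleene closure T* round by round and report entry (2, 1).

D(0):
  [∞, 65, 24, 80]
  [45, ∞, 82, 82]
  [11, 14, ∞, 1]
  [16, 25, 87, ∞]
D(1):
  [∞, 65, 24, 80]
  [45, ∞, 82, 82]
  [11, 14, ∞, 11]
  [16, 25, 87, ∞]
D(2):
  [∞, 65, 65, 80]
  [45, ∞, 82, 82]
  [14, 14, ∞, 14]
  [25, 25, 87, ∞]
D(3):
  [∞, 65, 65, 80]
  [45, ∞, 82, 82]
  [14, 14, ∞, 14]
  [25, 25, 87, ∞]
D(4):
  [∞, 65, 80, 80]
  [45, ∞, 82, 82]
  [14, 14, ∞, 14]
  [25, 25, 87, ∞]
Answer: T*[2][1] = 45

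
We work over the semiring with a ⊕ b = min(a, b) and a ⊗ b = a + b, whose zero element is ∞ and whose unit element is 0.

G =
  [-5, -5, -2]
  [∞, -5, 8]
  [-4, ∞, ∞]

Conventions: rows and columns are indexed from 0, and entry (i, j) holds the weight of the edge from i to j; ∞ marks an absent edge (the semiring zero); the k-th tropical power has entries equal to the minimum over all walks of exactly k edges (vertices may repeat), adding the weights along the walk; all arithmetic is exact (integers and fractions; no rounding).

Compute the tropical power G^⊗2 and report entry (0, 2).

G^⊗2:
  [-10, -10, -7]
  [4, -10, 3]
  [-9, -9, -6]
Key observation: the optimum is the walk 0->0->2, with weight (-5) + (-2) = -7.
Optimal value attained by: walk 0->0->2.
Answer: (G^⊗2)[0][2] = -7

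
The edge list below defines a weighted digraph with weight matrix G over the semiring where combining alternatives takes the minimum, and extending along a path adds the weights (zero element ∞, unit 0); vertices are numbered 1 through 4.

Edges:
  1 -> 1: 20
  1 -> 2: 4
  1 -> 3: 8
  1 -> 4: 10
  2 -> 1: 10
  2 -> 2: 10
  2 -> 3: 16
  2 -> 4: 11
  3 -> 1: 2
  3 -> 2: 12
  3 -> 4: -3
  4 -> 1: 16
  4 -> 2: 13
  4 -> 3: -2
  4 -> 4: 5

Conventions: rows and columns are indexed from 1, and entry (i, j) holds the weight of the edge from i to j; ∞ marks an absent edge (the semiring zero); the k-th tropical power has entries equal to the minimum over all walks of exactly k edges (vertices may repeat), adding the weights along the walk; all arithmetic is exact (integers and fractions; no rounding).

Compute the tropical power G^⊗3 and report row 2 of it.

G^⊗2:
  [10, 14, 8, 5]
  [18, 14, 9, 13]
  [13, 6, -5, 2]
  [0, 10, 3, -5]
G^⊗3:
  [10, 14, 3, 5]
  [11, 21, 11, 6]
  [-3, 7, 0, -8]
  [5, 4, -7, 0]
Answer: row 2 of G^⊗3 = [11, 21, 11, 6]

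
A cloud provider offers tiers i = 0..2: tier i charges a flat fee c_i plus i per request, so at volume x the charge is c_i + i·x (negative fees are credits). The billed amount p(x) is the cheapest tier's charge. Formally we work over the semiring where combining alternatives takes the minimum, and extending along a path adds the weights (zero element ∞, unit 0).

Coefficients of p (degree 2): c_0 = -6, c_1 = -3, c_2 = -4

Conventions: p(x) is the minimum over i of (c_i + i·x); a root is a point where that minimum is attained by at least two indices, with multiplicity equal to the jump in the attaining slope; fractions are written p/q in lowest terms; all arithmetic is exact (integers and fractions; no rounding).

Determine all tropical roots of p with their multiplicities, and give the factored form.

hull edge (i=0, c=-6) to (i=2, c=-4): slope 1, span 2
Factored form: p(x) = -4 ⊗ (x ⊕ (-1)) ⊗ (x ⊕ (-1))
Answer: roots = -1 (mult 2)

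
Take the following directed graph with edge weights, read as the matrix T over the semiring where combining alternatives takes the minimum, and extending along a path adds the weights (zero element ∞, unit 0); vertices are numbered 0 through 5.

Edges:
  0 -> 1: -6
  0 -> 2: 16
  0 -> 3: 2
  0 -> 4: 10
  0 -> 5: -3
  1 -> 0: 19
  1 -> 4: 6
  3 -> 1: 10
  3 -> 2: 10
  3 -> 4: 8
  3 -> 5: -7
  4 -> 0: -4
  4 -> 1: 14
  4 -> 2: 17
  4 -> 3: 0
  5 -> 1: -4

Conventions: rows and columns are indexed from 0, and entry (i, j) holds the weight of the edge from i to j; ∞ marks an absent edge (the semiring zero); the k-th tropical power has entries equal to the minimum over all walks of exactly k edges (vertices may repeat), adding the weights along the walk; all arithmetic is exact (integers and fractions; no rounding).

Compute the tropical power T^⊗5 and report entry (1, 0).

T^⊗2:
  [6, -7, 12, 10, 0, -5]
  [2, 13, 23, 6, 29, 16]
  [∞, ∞, ∞, ∞, ∞, ∞]
  [4, -11, 25, 8, 16, ∞]
  [33, -10, 10, -2, 6, -7]
  [15, ∞, ∞, ∞, 2, ∞]
T^⊗3:
  [-4, -9, 17, 0, -1, 3]
  [25, -4, 16, 4, 12, -1]
  [∞, ∞, ∞, ∞, ∞, ∞]
  [8, -2, 18, 6, -5, 1]
  [2, -11, 8, 6, -4, -9]
  [-2, 9, 19, 2, 25, 12]
T^⊗4:
  [-5, -10, 10, -2, -3, -7]
  [8, -5, 14, 12, 2, -3]
  [∞, ∞, ∞, ∞, ∞, ∞]
  [-9, -3, 12, -5, 4, -1]
  [-8, -13, 13, -4, -5, -1]
  [21, -8, 12, 0, 8, -5]
T^⊗5:
  [-7, -11, 8, -3, -4, -9]
  [-2, -7, 19, 2, 1, 5]
  [∞, ∞, ∞, ∞, ∞, ∞]
  [0, -15, 5, -7, 1, -12]
  [-9, -14, 6, -6, -7, -11]
  [4, -9, 10, 8, -2, -7]
Key observation: the optimum is the walk 1->4->0->1->4->0, with weight 6 + (-4) + (-6) + 6 + (-4) = -2.
Optimal value attained by: walk 1->4->0->1->4->0.
Answer: (T^⊗5)[1][0] = -2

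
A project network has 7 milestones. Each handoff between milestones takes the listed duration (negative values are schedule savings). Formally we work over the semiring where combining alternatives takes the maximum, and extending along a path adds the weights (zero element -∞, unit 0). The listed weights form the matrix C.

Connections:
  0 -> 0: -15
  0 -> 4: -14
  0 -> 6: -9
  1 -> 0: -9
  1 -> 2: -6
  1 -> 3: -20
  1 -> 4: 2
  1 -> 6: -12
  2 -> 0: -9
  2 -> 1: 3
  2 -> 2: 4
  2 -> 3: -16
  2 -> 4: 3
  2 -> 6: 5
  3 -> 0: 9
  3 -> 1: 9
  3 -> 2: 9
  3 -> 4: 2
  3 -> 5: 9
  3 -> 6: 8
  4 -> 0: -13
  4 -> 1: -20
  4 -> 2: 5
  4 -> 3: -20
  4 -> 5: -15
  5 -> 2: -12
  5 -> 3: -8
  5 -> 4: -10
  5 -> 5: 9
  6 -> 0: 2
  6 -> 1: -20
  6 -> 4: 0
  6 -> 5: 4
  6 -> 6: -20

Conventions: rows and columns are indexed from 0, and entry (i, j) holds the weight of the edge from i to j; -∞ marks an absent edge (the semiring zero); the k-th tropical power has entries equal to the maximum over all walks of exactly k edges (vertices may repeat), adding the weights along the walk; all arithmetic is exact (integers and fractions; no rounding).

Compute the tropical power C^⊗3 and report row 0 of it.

C^⊗2:
  [-7, -29, -9, -34, -9, -5, -24]
  [-10, -3, 7, -18, -3, -8, -1]
  [7, 7, 8, -12, 7, 9, 9]
  [10, 12, 13, 1, 12, 18, 14]
  [-4, 8, 9, -11, 8, -6, 10]
  [1, 1, 1, 1, -1, 18, 0]
  [-13, -20, 5, -4, -6, 13, -7]
C^⊗3:
  [-18, -6, -4, -13, -6, 4, -4]
  [1, 10, 11, -9, 10, 3, 12]
  [11, 11, 12, 1, 11, 18, 13]
  [16, 16, 17, 10, 16, 27, 18]
  [12, 12, 13, -7, 12, 14, 14]
  [10, 10, 10, 10, 8, 27, 9]
  [5, 8, 9, 5, 8, 22, 10]
Answer: row 0 of C^⊗3 = [-18, -6, -4, -13, -6, 4, -4]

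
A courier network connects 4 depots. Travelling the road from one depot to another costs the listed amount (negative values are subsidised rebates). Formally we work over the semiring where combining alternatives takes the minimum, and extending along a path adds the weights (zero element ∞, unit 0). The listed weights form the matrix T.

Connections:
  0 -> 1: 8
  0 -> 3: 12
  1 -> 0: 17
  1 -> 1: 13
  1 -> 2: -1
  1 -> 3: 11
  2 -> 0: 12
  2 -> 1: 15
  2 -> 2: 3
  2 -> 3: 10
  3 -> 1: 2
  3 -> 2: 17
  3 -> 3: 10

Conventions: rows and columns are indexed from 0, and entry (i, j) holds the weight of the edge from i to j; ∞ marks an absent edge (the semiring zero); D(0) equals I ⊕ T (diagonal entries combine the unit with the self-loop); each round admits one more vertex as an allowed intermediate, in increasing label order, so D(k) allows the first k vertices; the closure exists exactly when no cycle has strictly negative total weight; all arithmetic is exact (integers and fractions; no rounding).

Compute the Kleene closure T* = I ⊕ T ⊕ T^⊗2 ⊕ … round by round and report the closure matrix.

D(0):
  [0, 8, ∞, 12]
  [17, 0, -1, 11]
  [12, 15, 0, 10]
  [∞, 2, 17, 0]
D(1):
  [0, 8, ∞, 12]
  [17, 0, -1, 11]
  [12, 15, 0, 10]
  [∞, 2, 17, 0]
D(2):
  [0, 8, 7, 12]
  [17, 0, -1, 11]
  [12, 15, 0, 10]
  [19, 2, 1, 0]
D(3):
  [0, 8, 7, 12]
  [11, 0, -1, 9]
  [12, 15, 0, 10]
  [13, 2, 1, 0]
D(4):
  [0, 8, 7, 12]
  [11, 0, -1, 9]
  [12, 12, 0, 10]
  [13, 2, 1, 0]
Answer: T* = [[0, 8, 7, 12], [11, 0, -1, 9], [12, 12, 0, 10], [13, 2, 1, 0]]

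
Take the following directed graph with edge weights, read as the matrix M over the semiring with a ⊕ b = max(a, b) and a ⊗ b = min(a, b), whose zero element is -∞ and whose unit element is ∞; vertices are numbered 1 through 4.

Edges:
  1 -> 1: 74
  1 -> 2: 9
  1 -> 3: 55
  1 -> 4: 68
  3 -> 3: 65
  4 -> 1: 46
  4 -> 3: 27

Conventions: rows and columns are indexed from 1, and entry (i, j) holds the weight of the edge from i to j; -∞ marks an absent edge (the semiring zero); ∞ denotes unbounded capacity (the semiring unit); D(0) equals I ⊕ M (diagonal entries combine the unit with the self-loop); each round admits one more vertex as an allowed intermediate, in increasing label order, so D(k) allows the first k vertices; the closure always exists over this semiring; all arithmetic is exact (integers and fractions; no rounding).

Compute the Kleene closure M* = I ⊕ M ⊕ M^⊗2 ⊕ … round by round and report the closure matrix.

D(0):
  [∞, 9, 55, 68]
  [-∞, ∞, -∞, -∞]
  [-∞, -∞, ∞, -∞]
  [46, -∞, 27, ∞]
D(1):
  [∞, 9, 55, 68]
  [-∞, ∞, -∞, -∞]
  [-∞, -∞, ∞, -∞]
  [46, 9, 46, ∞]
D(2):
  [∞, 9, 55, 68]
  [-∞, ∞, -∞, -∞]
  [-∞, -∞, ∞, -∞]
  [46, 9, 46, ∞]
D(3):
  [∞, 9, 55, 68]
  [-∞, ∞, -∞, -∞]
  [-∞, -∞, ∞, -∞]
  [46, 9, 46, ∞]
D(4):
  [∞, 9, 55, 68]
  [-∞, ∞, -∞, -∞]
  [-∞, -∞, ∞, -∞]
  [46, 9, 46, ∞]
Answer: M* = [[∞, 9, 55, 68], [-∞, ∞, -∞, -∞], [-∞, -∞, ∞, -∞], [46, 9, 46, ∞]]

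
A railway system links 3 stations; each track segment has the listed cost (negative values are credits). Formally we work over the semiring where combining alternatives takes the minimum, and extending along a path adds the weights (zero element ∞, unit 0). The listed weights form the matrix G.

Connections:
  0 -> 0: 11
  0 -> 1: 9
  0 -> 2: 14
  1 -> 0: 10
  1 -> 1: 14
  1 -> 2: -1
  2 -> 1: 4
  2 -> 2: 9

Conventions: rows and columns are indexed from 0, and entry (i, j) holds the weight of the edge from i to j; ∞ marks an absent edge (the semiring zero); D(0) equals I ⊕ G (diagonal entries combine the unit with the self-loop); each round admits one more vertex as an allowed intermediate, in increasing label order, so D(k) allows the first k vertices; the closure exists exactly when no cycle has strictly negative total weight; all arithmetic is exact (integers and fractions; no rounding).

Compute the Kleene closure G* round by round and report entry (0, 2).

D(0):
  [0, 9, 14]
  [10, 0, -1]
  [∞, 4, 0]
D(1):
  [0, 9, 14]
  [10, 0, -1]
  [∞, 4, 0]
D(2):
  [0, 9, 8]
  [10, 0, -1]
  [14, 4, 0]
D(3):
  [0, 9, 8]
  [10, 0, -1]
  [14, 4, 0]
Answer: G*[0][2] = 8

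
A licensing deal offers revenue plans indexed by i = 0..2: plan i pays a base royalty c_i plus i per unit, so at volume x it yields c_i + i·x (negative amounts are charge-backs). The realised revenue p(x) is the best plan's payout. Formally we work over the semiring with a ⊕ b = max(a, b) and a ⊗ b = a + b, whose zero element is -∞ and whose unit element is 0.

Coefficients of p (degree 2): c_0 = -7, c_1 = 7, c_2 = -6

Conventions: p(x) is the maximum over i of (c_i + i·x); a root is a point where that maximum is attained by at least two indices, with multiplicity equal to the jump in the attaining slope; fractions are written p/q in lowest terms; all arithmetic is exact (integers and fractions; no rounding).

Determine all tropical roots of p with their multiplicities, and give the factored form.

hull edge (i=0, c=-7) to (i=1, c=7): slope 14, span 1
hull edge (i=1, c=7) to (i=2, c=-6): slope -13, span 1
Factored form: p(x) = -6 ⊗ (x ⊕ (-14)) ⊗ (x ⊕ 13)
Answer: roots = -14 (mult 1), 13 (mult 1)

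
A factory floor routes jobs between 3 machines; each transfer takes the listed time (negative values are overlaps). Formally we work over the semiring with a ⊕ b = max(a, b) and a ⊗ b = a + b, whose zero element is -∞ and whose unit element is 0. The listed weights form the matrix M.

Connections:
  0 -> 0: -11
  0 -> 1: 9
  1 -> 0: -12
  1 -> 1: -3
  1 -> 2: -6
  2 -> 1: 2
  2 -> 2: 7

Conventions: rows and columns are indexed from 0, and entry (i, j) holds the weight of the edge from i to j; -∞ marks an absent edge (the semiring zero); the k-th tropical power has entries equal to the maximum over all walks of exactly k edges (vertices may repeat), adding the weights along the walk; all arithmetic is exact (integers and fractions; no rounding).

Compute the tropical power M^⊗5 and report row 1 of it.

M^⊗2:
  [-3, 6, 3]
  [-15, -3, 1]
  [-10, 9, 14]
M^⊗3:
  [-6, 6, 10]
  [-15, 3, 8]
  [-3, 16, 21]
M^⊗4:
  [-6, 12, 17]
  [-9, 10, 15]
  [4, 23, 28]
M^⊗5:
  [0, 19, 24]
  [-2, 17, 22]
  [11, 30, 35]
Answer: row 1 of M^⊗5 = [-2, 17, 22]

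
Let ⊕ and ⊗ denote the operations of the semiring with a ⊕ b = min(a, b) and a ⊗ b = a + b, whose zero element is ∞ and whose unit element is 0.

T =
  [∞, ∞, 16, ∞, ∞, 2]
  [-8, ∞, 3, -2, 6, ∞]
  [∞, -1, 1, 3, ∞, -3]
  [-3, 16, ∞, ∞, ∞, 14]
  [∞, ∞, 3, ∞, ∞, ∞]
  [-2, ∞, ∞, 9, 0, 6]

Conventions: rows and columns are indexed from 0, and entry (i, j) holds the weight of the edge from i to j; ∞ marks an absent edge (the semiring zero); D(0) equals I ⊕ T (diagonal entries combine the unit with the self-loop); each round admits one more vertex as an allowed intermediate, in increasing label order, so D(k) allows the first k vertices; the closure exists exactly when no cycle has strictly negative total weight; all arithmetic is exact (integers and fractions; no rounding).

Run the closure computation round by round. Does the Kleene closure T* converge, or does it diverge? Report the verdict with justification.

D(0):
  [0, ∞, 16, ∞, ∞, 2]
  [-8, 0, 3, -2, 6, ∞]
  [∞, -1, 0, 3, ∞, -3]
  [-3, 16, ∞, 0, ∞, 14]
  [∞, ∞, 3, ∞, 0, ∞]
  [-2, ∞, ∞, 9, 0, 0]
D(1):
  [0, ∞, 16, ∞, ∞, 2]
  [-8, 0, 3, -2, 6, -6]
  [∞, -1, 0, 3, ∞, -3]
  [-3, 16, 13, 0, ∞, -1]
  [∞, ∞, 3, ∞, 0, ∞]
  [-2, ∞, 14, 9, 0, 0]
D(2):
  [0, ∞, 16, ∞, ∞, 2]
  [-8, 0, 3, -2, 6, -6]
  [-9, -1, 0, -3, 5, -7]
  [-3, 16, 13, 0, 22, -1]
  [∞, ∞, 3, ∞, 0, ∞]
  [-2, ∞, 14, 9, 0, 0]
D(3):
  [0, 15, 16, 13, 21, 2]
  [-8, 0, 3, -2, 6, -6]
  [-9, -1, 0, -3, 5, -7]
  [-3, 12, 13, 0, 18, -1]
  [-6, 2, 3, 0, 0, -4]
  [-2, 13, 14, 9, 0, 0]
D(4):
  [0, 15, 16, 13, 21, 2]
  [-8, 0, 3, -2, 6, -6]
  [-9, -1, 0, -3, 5, -7]
  [-3, 12, 13, 0, 18, -1]
  [-6, 2, 3, 0, 0, -4]
  [-2, 13, 14, 9, 0, 0]
Detection: at round 5, diagonal entry (5, 5) turns strictly negative.
Key observation: the cycle 5->4->2->1->0->5 has total weight 0 + 3 + (-1) + (-8) + 2, which is strictly negative.
Answer: DIVERGES — negative cycle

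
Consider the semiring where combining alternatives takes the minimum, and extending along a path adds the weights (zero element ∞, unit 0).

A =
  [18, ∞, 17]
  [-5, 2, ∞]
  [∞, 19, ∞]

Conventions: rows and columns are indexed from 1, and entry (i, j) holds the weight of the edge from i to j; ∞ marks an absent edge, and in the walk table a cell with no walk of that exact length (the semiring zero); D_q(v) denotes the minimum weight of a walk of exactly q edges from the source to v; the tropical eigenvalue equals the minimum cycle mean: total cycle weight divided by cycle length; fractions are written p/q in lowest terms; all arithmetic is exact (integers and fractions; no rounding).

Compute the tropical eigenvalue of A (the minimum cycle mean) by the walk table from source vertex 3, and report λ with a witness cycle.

q=0: [∞, ∞, 0]
q=1: [∞, 19, ∞]
q=2: [14, 21, ∞]
q=3: [16, 23, 31]
Optimal cycle mean attained by: cycle 2->2, total 2, length 1.
Answer: λ = 2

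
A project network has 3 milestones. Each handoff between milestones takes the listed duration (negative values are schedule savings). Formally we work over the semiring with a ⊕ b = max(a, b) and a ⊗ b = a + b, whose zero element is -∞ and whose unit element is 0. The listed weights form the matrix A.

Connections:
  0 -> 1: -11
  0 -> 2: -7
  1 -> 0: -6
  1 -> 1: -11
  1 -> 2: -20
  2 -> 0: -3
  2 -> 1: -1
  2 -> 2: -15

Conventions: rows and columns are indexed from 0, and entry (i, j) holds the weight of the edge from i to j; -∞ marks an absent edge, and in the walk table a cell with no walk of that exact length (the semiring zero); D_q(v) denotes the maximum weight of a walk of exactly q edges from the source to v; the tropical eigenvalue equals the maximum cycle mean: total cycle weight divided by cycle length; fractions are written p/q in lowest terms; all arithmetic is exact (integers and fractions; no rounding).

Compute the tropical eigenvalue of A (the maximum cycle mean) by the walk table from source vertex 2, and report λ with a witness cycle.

q=0: [-∞, -∞, 0]
q=1: [-3, -1, -15]
q=2: [-7, -12, -10]
q=3: [-13, -11, -14]
Optimal cycle mean attained by: cycle 0->2->1->0, total (-7) + (-1) + (-6), length 3.
Answer: λ = -14/3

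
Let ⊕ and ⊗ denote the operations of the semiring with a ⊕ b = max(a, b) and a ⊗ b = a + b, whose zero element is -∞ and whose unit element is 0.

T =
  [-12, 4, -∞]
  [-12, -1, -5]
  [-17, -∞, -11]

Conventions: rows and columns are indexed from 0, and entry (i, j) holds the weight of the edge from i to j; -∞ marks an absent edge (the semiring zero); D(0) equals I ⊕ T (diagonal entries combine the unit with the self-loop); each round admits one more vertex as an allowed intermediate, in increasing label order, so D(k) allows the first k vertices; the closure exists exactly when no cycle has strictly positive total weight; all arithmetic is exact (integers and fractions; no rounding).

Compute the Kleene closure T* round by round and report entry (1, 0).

D(0):
  [0, 4, -∞]
  [-12, 0, -5]
  [-17, -∞, 0]
D(1):
  [0, 4, -∞]
  [-12, 0, -5]
  [-17, -13, 0]
D(2):
  [0, 4, -1]
  [-12, 0, -5]
  [-17, -13, 0]
D(3):
  [0, 4, -1]
  [-12, 0, -5]
  [-17, -13, 0]
Answer: T*[1][0] = -12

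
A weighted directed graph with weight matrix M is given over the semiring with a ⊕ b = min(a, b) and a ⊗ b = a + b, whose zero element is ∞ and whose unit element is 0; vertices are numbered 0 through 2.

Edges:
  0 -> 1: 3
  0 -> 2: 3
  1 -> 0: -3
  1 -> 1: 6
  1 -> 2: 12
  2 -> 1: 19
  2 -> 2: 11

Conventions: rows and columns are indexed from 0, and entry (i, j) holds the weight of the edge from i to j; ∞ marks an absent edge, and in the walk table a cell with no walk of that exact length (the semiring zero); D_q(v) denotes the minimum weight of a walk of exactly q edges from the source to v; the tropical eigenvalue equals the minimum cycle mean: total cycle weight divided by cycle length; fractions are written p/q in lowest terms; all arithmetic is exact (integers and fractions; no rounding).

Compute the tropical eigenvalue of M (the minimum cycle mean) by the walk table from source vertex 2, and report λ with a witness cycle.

q=0: [∞, ∞, 0]
q=1: [∞, 19, 11]
q=2: [16, 25, 22]
q=3: [22, 19, 19]
Optimal cycle mean attained by: cycle 0->1->0, total 3 + (-3), length 2.
Answer: λ = 0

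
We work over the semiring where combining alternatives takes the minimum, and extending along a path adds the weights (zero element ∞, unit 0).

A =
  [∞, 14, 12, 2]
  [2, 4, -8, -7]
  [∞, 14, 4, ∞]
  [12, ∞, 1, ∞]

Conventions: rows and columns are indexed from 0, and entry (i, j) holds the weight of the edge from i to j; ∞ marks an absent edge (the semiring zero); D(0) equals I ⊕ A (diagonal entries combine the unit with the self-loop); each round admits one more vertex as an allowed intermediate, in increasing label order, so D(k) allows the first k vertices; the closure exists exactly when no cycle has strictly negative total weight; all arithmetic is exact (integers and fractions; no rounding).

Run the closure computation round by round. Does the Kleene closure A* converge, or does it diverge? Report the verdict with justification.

D(0):
  [0, 14, 12, 2]
  [2, 0, -8, -7]
  [∞, 14, 0, ∞]
  [12, ∞, 1, 0]
D(1):
  [0, 14, 12, 2]
  [2, 0, -8, -7]
  [∞, 14, 0, ∞]
  [12, 26, 1, 0]
D(2):
  [0, 14, 6, 2]
  [2, 0, -8, -7]
  [16, 14, 0, 7]
  [12, 26, 1, 0]
D(3):
  [0, 14, 6, 2]
  [2, 0, -8, -7]
  [16, 14, 0, 7]
  [12, 15, 1, 0]
D(4):
  [0, 14, 3, 2]
  [2, 0, -8, -7]
  [16, 14, 0, 7]
  [12, 15, 1, 0]
Key observation: every diagonal entry stays at the unit through all rounds, so no improving cycle exists.
Answer: CONVERGES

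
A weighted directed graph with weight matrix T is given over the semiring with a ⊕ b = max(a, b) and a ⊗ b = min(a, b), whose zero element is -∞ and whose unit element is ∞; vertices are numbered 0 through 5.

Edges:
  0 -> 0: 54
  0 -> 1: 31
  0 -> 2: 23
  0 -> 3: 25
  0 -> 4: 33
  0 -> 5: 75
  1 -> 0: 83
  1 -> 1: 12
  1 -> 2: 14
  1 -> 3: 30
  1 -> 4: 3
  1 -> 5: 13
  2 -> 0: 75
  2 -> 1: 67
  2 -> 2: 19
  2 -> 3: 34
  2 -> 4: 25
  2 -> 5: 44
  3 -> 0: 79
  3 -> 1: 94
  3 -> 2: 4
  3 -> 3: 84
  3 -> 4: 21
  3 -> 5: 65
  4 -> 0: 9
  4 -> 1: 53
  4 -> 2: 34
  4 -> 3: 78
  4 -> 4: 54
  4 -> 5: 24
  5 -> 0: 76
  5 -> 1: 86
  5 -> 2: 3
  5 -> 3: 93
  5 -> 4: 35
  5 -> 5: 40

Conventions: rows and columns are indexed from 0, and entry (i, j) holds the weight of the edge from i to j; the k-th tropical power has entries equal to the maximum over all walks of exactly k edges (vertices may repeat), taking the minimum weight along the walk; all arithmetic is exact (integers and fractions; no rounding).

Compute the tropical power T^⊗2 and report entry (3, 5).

T^⊗2:
  [75, 75, 33, 75, 35, 54]
  [54, 31, 23, 30, 33, 75]
  [67, 44, 25, 44, 35, 75]
  [83, 84, 23, 84, 35, 75]
  [78, 78, 34, 78, 54, 65]
  [83, 93, 34, 84, 35, 75]
Key observation: the optimum is the walk 3->0->5, with weight 79 min 75 = 75.
Optimal value attained by: walk 3->0->5.
Answer: (T^⊗2)[3][5] = 75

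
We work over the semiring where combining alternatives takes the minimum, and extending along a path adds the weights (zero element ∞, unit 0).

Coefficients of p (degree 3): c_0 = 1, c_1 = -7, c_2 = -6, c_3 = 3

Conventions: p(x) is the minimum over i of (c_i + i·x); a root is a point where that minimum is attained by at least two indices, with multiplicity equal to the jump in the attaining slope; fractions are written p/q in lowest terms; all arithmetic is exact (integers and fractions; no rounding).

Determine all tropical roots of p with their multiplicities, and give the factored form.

hull edge (i=0, c=1) to (i=1, c=-7): slope -8, span 1
hull edge (i=1, c=-7) to (i=2, c=-6): slope 1, span 1
hull edge (i=2, c=-6) to (i=3, c=3): slope 9, span 1
Factored form: p(x) = 3 ⊗ (x ⊕ (-9)) ⊗ (x ⊕ (-1)) ⊗ (x ⊕ 8)
Answer: roots = -9 (mult 1), -1 (mult 1), 8 (mult 1)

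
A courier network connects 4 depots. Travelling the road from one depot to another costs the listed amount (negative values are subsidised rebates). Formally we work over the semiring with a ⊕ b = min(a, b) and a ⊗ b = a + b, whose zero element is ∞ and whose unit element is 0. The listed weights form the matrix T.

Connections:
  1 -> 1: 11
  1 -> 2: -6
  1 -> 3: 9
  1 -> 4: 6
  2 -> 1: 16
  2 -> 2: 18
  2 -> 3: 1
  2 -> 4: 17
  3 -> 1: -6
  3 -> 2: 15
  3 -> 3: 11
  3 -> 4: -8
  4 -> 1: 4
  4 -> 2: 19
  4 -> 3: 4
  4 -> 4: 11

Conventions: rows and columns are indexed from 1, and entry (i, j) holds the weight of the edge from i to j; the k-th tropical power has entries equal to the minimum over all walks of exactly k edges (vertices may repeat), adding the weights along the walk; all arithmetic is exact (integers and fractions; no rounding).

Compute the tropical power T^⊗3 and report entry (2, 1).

T^⊗2:
  [3, 5, -5, 1]
  [-5, 10, 12, -7]
  [-4, -12, -4, 0]
  [-2, -2, 13, -4]
T^⊗3:
  [-11, -3, 5, -13]
  [-3, -11, -3, 1]
  [-10, -10, -11, -12]
  [0, -8, -1, 4]
Key observation: the optimum is the walk 2->3->4->1, with weight 1 + (-8) + 4 = -3.
Optimal value attained by: walk 2->3->4->1.
Answer: (T^⊗3)[2][1] = -3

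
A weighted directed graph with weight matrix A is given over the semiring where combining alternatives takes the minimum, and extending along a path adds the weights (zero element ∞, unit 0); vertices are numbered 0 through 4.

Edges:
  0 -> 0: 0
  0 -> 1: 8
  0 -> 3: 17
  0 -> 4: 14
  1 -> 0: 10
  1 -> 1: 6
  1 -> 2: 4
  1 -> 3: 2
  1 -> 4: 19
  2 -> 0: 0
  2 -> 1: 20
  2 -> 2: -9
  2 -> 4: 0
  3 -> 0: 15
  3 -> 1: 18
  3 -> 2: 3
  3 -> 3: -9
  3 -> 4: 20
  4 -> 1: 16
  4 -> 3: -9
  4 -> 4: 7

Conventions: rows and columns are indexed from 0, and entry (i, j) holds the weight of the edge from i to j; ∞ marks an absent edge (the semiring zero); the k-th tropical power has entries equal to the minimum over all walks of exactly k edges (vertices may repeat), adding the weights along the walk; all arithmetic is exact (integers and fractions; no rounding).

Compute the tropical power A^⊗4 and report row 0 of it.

A^⊗2:
  [0, 8, 12, 5, 14]
  [4, 12, -5, -7, 4]
  [-9, 8, -18, -9, -9]
  [3, 9, -6, -18, 3]
  [6, 9, -6, -18, 11]
A^⊗3:
  [0, 8, 3, -4, 12]
  [-5, 11, -14, -16, -5]
  [-18, -1, -27, -18, -18]
  [-6, 0, -15, -27, -6]
  [-6, 0, -15, -27, -6]
A^⊗4:
  [0, 8, -6, -13, 3]
  [-14, 2, -23, -25, -14]
  [-27, -10, -36, -27, -27]
  [-15, -9, -24, -36, -15]
  [-15, -9, -24, -36, -15]
Answer: row 0 of A^⊗4 = [0, 8, -6, -13, 3]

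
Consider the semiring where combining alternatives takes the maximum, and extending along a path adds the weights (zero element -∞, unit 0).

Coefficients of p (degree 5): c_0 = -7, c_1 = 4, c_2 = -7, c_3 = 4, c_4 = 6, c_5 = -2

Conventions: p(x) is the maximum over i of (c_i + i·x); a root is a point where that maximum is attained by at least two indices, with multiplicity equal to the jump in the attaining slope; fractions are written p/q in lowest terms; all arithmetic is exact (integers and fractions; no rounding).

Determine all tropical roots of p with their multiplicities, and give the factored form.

hull edge (i=0, c=-7) to (i=1, c=4): slope 11, span 1
hull edge (i=1, c=4) to (i=4, c=6): slope 2/3, span 3
hull edge (i=4, c=6) to (i=5, c=-2): slope -8, span 1
Factored form: p(x) = -2 ⊗ (x ⊕ (-11)) ⊗ (x ⊕ (-2/3)) ⊗ (x ⊕ (-2/3)) ⊗ (x ⊕ (-2/3)) ⊗ (x ⊕ 8)
Answer: roots = -11 (mult 1), -2/3 (mult 3), 8 (mult 1)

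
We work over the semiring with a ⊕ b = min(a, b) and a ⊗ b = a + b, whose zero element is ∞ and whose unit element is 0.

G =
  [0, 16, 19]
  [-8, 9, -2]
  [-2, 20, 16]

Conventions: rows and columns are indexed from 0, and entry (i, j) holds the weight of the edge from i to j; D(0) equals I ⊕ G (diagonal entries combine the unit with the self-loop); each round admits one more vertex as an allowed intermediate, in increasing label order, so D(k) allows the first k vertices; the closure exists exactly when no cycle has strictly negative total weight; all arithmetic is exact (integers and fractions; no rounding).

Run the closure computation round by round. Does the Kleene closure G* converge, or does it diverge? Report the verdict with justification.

D(0):
  [0, 16, 19]
  [-8, 0, -2]
  [-2, 20, 0]
D(1):
  [0, 16, 19]
  [-8, 0, -2]
  [-2, 14, 0]
D(2):
  [0, 16, 14]
  [-8, 0, -2]
  [-2, 14, 0]
D(3):
  [0, 16, 14]
  [-8, 0, -2]
  [-2, 14, 0]
Key observation: every diagonal entry stays at the unit through all rounds, so no improving cycle exists.
Answer: CONVERGES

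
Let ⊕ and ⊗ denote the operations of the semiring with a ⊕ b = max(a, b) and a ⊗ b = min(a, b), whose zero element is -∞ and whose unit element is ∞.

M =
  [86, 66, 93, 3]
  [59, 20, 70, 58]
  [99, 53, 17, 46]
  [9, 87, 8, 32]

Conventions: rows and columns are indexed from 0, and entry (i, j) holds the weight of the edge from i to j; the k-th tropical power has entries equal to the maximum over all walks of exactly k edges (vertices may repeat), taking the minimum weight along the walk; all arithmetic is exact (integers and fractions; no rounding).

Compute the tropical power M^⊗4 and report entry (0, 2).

M^⊗2:
  [93, 66, 86, 58]
  [70, 59, 59, 46]
  [86, 66, 93, 53]
  [59, 32, 70, 58]
M^⊗3:
  [86, 66, 93, 58]
  [70, 66, 70, 58]
  [93, 66, 86, 58]
  [70, 59, 59, 46]
M^⊗4:
  [93, 66, 86, 58]
  [70, 66, 70, 58]
  [86, 66, 93, 58]
  [70, 66, 70, 58]
Key observation: the optimum is the walk 0->0->2->0->2, with weight 86 min 93 min 99 min 93 = 86.
Optimal value attained by: walk 0->0->2->0->2.
Answer: (M^⊗4)[0][2] = 86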